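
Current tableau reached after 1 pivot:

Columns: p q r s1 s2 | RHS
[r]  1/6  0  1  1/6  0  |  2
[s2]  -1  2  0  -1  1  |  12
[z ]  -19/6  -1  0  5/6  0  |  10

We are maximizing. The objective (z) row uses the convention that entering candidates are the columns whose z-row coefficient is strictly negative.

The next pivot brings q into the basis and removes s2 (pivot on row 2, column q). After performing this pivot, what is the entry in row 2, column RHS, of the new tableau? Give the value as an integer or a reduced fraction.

Pivot element is row 2, column q: 2.
Normalize row 2: new (row 2, RHS) = 12/2 = 6.
Row 2 is the pivot row, so the entry is 6.

6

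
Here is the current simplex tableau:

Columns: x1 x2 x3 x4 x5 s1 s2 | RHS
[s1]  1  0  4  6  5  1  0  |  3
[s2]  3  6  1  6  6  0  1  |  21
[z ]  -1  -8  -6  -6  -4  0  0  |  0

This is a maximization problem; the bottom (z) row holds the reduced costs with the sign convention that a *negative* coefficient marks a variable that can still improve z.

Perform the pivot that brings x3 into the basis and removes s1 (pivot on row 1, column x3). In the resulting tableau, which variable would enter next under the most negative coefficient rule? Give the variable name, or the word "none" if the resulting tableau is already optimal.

Pivot element 4. New z-row = old z-row − (-6)·(row 1/4).
Updated z-row coefficients: x1: 1/2, x2: -8, x3: 0, x4: 3, x5: 7/2, s1: 3/2, s2: 0.
The most negative is -8 in column x2, so x2 would enter next.

x2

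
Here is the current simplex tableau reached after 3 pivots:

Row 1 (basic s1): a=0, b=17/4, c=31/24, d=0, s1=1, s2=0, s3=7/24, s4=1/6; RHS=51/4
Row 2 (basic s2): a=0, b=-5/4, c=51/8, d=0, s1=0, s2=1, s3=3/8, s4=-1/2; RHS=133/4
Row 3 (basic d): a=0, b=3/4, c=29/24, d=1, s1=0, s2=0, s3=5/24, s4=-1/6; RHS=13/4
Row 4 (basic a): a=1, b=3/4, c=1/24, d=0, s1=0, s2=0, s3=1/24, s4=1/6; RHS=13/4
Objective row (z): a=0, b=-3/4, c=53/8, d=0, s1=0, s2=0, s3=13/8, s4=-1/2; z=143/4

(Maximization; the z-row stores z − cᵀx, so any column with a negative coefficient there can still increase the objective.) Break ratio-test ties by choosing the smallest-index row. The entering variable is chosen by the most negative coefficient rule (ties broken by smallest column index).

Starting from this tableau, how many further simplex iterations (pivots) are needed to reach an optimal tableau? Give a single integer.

pivot: b in, s1 out → z = 38
pivot: s4 in, a out → z = 290/7
pivot: s1 in, b out → z = 91/2
No improving column remains; optimal.

3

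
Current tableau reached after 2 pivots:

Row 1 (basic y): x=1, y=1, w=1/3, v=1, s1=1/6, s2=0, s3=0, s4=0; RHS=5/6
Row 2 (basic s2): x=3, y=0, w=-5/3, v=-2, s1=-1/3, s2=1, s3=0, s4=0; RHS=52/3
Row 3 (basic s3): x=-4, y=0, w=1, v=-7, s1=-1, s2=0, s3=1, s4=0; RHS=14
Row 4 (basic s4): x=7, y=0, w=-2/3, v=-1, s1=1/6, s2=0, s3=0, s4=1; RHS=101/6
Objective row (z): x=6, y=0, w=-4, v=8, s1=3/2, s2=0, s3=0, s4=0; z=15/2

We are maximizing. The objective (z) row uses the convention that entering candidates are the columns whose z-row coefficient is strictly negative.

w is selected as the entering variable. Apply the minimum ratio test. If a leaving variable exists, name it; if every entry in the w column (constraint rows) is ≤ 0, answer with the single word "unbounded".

Ratios: row 1 (y): (5/6)/(1/3) = 5/2; row 2 (s2): entry -5/3 ≤ 0, skip; row 3 (s3): 14/1 = 14; row 4 (s4): entry -2/3 ≤ 0, skip.
Minimum ratio is in the y row, so y leaves.

y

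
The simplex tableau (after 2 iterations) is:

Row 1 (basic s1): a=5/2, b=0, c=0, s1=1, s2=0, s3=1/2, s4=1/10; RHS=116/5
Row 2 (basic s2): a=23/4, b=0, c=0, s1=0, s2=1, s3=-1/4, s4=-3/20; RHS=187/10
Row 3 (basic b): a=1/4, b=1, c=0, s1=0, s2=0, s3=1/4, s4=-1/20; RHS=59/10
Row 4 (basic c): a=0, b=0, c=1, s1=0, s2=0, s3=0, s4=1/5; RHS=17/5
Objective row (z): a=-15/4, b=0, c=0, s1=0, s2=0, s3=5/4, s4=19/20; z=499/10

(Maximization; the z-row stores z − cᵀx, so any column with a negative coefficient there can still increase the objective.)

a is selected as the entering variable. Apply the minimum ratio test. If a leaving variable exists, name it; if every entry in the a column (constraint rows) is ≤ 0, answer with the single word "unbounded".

s2

Ratios: row 1 (s1): (116/5)/(5/2) = 232/25; row 2 (s2): (187/10)/(23/4) = 374/115; row 3 (b): (59/10)/(1/4) = 118/5; row 4 (c): entry 0 ≤ 0, skip.
Minimum ratio is in the s2 row, so s2 leaves.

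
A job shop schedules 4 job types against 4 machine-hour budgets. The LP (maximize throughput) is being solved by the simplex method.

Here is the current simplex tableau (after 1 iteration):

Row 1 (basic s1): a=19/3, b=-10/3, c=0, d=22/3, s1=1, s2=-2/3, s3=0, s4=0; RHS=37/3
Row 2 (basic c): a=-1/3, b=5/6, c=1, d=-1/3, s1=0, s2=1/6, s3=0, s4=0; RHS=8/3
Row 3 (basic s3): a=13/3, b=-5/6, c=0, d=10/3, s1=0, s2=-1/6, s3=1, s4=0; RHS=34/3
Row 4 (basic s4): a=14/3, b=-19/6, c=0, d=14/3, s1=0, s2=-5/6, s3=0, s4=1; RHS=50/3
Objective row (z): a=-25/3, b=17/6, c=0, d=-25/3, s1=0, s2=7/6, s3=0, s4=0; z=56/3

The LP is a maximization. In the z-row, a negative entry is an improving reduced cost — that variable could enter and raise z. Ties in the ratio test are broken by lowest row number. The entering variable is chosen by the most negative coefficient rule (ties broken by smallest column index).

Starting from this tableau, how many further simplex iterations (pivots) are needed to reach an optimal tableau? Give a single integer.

pivot: a in, s1 out → z = 663/19
pivot: b in, s3 out → z = 38
pivot: d in, c out → z = 196/5
No improving column remains; optimal.

3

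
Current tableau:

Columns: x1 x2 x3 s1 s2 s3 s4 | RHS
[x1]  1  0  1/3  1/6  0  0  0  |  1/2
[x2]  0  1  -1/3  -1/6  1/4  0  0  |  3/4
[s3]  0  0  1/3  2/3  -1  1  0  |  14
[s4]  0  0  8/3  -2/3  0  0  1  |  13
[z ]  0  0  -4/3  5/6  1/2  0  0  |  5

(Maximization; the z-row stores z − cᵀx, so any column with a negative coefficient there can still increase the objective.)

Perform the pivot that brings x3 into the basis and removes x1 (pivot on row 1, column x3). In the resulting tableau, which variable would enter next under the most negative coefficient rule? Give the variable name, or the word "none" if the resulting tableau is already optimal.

none

Pivot element 1/3. New z-row = old z-row − (-4/3)·(row 1/(1/3)).
Updated z-row coefficients: x1: 4, x2: 0, x3: 0, s1: 3/2, s2: 1/2, s3: 0, s4: 0.
No coefficient is strictly negative; the tableau after this pivot is optimal.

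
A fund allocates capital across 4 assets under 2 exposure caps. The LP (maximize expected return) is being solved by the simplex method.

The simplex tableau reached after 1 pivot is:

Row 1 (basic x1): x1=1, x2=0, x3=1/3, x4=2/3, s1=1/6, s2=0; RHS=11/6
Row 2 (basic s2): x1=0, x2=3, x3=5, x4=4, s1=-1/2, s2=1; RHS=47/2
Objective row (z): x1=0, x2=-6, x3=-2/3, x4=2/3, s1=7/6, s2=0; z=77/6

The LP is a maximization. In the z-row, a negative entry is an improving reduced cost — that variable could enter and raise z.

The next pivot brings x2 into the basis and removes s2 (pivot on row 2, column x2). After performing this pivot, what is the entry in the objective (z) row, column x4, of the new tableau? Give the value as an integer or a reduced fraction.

Pivot element is row 2, column x2: 3.
Normalize row 2: new (row 2, x4) = 4/3 = 4/3.
z-row ← z-row − (-6)·(new row 2): 2/3 − (-6)·(4/3) = 26/3.

26/3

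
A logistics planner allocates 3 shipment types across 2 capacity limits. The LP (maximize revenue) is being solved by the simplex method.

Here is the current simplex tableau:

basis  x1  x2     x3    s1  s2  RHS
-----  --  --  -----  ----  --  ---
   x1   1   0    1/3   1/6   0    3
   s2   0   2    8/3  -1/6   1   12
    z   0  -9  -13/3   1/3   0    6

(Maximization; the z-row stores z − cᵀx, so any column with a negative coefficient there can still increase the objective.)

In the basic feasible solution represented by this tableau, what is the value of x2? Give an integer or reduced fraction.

0

x2 is nonbasic (not in the basis column), so its value in the current BFS is 0.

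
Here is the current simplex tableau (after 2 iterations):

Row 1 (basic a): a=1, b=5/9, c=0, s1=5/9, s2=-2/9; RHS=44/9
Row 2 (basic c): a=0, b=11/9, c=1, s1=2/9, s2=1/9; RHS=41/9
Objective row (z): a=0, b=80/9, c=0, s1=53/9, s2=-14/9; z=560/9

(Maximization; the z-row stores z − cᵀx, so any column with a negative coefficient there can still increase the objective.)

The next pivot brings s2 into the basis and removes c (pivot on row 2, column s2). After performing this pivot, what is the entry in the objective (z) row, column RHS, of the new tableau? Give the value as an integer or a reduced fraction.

Pivot element is row 2, column s2: 1/9.
Normalize row 2: new (row 2, RHS) = (41/9)/(1/9) = 41.
z-row ← z-row − (-14/9)·(new row 2): 560/9 − (-14/9)·41 = 126.

126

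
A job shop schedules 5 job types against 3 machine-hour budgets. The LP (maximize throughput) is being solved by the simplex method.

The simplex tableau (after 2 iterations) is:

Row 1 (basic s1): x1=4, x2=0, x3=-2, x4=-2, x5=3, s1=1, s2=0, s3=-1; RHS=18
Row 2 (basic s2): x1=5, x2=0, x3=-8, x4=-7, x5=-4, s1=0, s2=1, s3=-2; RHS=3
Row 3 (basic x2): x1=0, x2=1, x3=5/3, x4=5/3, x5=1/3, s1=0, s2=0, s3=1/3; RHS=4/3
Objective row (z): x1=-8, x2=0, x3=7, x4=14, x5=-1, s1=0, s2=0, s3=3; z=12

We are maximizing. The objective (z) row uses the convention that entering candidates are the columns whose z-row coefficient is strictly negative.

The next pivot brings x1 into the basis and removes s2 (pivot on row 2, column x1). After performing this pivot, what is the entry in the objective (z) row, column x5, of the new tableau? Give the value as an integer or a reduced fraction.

Pivot element is row 2, column x1: 5.
Normalize row 2: new (row 2, x5) = (-4)/5 = -4/5.
z-row ← z-row − (-8)·(new row 2): -1 − (-8)·(-4/5) = -37/5.

-37/5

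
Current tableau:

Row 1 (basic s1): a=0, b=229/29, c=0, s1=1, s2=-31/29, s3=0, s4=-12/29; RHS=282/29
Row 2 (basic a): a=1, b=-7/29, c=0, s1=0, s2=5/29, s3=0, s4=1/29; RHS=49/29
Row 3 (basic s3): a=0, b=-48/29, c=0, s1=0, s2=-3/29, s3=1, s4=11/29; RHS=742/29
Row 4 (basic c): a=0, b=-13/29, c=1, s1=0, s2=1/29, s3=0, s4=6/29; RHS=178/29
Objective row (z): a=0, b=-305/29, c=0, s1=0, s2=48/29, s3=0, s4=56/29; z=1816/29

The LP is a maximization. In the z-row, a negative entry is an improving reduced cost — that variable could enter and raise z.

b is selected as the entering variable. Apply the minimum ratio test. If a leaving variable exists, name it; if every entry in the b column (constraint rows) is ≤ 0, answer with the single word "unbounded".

Ratios: row 1 (s1): (282/29)/(229/29) = 282/229; row 2 (a): entry -7/29 ≤ 0, skip; row 3 (s3): entry -48/29 ≤ 0, skip; row 4 (c): entry -13/29 ≤ 0, skip.
Minimum ratio is in the s1 row, so s1 leaves.

s1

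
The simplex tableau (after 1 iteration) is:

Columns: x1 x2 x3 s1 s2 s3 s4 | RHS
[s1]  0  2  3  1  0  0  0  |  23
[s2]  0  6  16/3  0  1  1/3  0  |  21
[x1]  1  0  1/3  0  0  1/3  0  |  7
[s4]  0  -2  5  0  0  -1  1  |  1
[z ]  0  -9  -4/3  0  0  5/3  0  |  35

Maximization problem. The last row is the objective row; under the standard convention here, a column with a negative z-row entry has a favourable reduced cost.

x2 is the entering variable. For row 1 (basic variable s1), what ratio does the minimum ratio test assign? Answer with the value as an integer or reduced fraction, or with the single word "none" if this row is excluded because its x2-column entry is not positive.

23/2

Ratio = RHS / (x2 entry) = 23 / 2 = 23/2.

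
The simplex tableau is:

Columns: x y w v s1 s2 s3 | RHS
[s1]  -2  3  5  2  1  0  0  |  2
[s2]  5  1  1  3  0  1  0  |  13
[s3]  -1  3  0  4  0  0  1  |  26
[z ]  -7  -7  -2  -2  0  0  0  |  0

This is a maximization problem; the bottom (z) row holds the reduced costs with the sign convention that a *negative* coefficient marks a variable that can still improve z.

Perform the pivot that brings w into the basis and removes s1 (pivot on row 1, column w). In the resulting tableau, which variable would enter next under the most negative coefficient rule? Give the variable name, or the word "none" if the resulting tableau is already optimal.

x

Pivot element 5. New z-row = old z-row − (-2)·(row 1/5).
Updated z-row coefficients: x: -39/5, y: -29/5, w: 0, v: -6/5, s1: 2/5, s2: 0, s3: 0.
The most negative is -39/5 in column x, so x would enter next.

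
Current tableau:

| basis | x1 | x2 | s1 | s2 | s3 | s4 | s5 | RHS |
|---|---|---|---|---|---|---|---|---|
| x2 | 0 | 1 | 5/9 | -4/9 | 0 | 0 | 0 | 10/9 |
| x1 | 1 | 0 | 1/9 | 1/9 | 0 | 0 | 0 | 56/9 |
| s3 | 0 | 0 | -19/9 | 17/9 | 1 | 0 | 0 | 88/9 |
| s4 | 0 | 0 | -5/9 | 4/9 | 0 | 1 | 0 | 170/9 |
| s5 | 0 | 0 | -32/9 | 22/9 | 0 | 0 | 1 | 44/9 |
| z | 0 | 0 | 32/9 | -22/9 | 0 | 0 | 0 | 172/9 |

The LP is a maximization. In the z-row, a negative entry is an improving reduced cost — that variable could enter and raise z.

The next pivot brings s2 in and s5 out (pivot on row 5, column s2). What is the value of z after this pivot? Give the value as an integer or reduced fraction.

24

Minimum ratio for s2: (44/9)/(22/9) = 2.
z changes by −(z-row coeff of s2)·ratio = −(-22/9)·2 = 44/9.
New z = 172/9 + (44/9) = 24.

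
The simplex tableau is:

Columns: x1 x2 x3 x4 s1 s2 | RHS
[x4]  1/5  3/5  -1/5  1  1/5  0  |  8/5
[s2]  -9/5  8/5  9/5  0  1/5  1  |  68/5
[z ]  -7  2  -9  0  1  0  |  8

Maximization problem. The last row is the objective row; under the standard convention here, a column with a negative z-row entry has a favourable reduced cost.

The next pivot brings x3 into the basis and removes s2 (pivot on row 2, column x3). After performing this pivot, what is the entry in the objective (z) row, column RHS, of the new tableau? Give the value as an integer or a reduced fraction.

Pivot element is row 2, column x3: 9/5.
Normalize row 2: new (row 2, RHS) = (68/5)/(9/5) = 68/9.
z-row ← z-row − (-9)·(new row 2): 8 − (-9)·(68/9) = 76.

76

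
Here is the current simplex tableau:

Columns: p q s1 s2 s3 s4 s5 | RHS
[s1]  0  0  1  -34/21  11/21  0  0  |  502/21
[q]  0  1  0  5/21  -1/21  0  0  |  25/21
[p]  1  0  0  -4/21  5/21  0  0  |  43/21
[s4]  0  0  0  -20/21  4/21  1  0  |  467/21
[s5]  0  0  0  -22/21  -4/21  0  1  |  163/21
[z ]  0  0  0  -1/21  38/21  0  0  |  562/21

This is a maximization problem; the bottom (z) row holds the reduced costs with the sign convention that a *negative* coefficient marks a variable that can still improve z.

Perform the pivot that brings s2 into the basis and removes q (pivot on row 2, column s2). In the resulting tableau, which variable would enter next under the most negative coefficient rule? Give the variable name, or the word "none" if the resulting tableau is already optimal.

Pivot element 5/21. New z-row = old z-row − (-1/21)·(row 2/(5/21)).
Updated z-row coefficients: p: 0, q: 1/5, s1: 0, s2: 0, s3: 9/5, s4: 0, s5: 0.
No coefficient is strictly negative; the tableau after this pivot is optimal.

none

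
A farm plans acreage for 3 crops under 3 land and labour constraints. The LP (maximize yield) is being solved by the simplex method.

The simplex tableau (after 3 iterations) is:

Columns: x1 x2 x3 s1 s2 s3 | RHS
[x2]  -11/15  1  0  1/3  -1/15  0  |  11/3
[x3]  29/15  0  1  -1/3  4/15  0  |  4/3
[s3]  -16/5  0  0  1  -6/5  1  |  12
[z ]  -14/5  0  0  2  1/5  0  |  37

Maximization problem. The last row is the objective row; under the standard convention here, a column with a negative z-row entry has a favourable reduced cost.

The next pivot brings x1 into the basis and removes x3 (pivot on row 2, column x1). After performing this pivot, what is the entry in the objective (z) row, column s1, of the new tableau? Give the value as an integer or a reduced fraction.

Pivot element is row 2, column x1: 29/15.
Normalize row 2: new (row 2, s1) = (-1/3)/(29/15) = -5/29.
z-row ← z-row − (-14/5)·(new row 2): 2 − (-14/5)·(-5/29) = 44/29.

44/29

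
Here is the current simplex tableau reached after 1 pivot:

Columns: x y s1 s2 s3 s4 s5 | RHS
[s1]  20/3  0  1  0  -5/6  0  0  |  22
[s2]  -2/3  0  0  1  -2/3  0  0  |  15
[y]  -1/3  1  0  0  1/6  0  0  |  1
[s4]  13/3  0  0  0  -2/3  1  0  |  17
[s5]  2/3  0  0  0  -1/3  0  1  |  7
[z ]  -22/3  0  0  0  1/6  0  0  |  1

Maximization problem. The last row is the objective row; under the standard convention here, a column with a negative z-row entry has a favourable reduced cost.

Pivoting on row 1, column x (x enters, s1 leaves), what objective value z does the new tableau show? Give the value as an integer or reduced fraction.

126/5

Minimum ratio for x: 22/(20/3) = 33/10.
z changes by −(z-row coeff of x)·ratio = −(-22/3)·(33/10) = 121/5.
New z = 1 + (121/5) = 126/5.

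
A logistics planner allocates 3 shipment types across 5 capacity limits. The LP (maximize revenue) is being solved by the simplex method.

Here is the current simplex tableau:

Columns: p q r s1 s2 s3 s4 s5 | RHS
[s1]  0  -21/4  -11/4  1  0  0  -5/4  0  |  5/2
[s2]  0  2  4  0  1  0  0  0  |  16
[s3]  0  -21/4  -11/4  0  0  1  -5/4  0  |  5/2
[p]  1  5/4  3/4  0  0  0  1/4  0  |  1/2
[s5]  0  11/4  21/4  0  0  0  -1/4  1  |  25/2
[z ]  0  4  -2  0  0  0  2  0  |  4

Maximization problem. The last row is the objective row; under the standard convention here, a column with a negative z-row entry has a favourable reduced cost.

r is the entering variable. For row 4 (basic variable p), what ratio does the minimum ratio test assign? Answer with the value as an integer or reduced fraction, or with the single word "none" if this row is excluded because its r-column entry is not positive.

2/3

Ratio = RHS / (r entry) = (1/2) / (3/4) = 2/3.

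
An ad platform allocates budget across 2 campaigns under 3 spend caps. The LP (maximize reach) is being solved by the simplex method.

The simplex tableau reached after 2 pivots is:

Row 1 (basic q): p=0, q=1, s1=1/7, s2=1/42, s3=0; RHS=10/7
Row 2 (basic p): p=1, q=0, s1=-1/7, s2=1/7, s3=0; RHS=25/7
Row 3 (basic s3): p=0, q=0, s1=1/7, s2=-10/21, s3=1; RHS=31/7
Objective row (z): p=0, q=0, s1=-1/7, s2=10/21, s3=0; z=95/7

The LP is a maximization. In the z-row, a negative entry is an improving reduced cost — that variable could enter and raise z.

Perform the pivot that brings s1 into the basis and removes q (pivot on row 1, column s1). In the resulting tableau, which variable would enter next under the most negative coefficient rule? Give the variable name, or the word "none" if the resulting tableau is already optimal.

none

Pivot element 1/7. New z-row = old z-row − (-1/7)·(row 1/(1/7)).
Updated z-row coefficients: p: 0, q: 1, s1: 0, s2: 1/2, s3: 0.
No coefficient is strictly negative; the tableau after this pivot is optimal.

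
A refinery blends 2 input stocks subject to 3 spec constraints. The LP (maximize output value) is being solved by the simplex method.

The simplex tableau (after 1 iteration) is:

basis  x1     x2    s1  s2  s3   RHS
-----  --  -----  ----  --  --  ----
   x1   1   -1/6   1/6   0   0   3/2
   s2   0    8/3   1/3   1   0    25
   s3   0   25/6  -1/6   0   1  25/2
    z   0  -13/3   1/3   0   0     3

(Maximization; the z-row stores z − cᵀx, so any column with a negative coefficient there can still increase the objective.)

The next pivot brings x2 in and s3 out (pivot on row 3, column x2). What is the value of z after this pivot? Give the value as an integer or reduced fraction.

Minimum ratio for x2: (25/2)/(25/6) = 3.
z changes by −(z-row coeff of x2)·ratio = −(-13/3)·3 = 13.
New z = 3 + 13 = 16.

16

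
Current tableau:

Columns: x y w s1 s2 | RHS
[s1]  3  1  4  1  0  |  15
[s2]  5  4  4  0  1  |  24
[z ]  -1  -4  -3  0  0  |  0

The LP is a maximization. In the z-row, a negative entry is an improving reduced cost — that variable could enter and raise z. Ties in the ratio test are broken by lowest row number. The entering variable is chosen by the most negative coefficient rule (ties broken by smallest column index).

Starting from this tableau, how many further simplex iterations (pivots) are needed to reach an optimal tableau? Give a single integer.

pivot: y in, s2 out → z = 24
No improving column remains; optimal.

1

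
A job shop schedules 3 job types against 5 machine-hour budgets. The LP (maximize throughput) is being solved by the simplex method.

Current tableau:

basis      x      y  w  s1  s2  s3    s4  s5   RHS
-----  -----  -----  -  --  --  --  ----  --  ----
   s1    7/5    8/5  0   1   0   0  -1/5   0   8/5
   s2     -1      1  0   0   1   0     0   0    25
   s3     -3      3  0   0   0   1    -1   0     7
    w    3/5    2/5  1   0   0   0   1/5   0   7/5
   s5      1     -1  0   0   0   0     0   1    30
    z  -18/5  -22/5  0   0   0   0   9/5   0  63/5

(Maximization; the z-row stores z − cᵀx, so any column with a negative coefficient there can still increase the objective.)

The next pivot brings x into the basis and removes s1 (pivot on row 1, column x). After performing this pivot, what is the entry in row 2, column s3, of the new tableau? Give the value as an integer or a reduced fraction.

Pivot element is row 1, column x: 7/5.
Normalize row 1: new (row 1, s3) = 0/(7/5) = 0.
row 2 ← row 2 − (-1)·(new row 1): 0 − (-1)·0 = 0.

0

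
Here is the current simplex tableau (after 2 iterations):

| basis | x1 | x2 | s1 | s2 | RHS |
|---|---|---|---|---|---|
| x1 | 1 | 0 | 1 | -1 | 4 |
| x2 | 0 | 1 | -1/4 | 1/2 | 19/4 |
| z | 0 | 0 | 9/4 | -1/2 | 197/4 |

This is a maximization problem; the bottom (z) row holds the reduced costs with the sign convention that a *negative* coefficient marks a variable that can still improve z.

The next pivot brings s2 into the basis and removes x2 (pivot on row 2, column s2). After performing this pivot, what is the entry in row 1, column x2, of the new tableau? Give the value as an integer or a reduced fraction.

2

Pivot element is row 2, column s2: 1/2.
Normalize row 2: new (row 2, x2) = 1/(1/2) = 2.
row 1 ← row 1 − (-1)·(new row 2): 0 − (-1)·2 = 2.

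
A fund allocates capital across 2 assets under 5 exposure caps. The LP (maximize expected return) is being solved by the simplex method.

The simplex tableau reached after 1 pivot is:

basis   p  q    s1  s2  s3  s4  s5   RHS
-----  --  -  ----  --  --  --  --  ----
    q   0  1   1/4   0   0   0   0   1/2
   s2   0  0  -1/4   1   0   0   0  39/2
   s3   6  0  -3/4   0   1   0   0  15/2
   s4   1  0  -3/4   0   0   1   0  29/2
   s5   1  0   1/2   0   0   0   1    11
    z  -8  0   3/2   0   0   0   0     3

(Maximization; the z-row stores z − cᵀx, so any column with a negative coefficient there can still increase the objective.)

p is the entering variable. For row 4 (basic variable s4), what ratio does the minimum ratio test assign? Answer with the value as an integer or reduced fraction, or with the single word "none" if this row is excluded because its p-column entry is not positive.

29/2

Ratio = RHS / (p entry) = (29/2) / 1 = 29/2.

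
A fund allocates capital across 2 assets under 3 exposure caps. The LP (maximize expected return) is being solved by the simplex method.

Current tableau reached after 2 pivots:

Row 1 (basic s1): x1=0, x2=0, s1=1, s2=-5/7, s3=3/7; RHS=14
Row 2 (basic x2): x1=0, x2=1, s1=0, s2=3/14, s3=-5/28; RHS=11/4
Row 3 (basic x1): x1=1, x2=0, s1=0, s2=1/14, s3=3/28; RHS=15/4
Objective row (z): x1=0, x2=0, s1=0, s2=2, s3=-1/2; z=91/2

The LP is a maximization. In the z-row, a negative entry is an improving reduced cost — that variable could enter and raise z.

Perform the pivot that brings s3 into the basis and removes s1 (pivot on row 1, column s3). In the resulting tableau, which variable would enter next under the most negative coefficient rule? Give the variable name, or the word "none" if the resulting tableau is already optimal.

none

Pivot element 3/7. New z-row = old z-row − (-1/2)·(row 1/(3/7)).
Updated z-row coefficients: x1: 0, x2: 0, s1: 7/6, s2: 7/6, s3: 0.
No coefficient is strictly negative; the tableau after this pivot is optimal.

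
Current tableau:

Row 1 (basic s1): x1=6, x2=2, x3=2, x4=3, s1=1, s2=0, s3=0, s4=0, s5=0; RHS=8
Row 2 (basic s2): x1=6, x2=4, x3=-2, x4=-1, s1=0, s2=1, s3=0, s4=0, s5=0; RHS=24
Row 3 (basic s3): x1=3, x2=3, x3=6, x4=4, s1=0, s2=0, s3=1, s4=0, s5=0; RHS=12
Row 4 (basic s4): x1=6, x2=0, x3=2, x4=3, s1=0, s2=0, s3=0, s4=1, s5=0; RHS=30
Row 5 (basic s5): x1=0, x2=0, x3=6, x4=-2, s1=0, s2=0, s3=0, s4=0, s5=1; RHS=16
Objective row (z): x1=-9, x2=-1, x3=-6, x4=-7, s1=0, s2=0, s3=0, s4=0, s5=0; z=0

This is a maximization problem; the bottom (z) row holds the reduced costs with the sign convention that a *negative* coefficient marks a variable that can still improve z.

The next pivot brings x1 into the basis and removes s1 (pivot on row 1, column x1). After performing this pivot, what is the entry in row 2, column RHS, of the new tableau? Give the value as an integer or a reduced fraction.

Pivot element is row 1, column x1: 6.
Normalize row 1: new (row 1, RHS) = 8/6 = 4/3.
row 2 ← row 2 − 6·(new row 1): 24 − 6·(4/3) = 16.

16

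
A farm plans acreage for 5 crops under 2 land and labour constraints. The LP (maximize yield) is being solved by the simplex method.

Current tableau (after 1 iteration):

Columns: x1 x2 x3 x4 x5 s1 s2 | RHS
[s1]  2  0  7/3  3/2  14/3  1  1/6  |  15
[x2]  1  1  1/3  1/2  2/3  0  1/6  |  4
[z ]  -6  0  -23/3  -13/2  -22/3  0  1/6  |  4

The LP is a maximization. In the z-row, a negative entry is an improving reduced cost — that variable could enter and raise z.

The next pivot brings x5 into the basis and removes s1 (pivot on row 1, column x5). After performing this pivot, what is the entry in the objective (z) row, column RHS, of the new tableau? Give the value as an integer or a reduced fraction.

Pivot element is row 1, column x5: 14/3.
Normalize row 1: new (row 1, RHS) = 15/(14/3) = 45/14.
z-row ← z-row − (-22/3)·(new row 1): 4 − (-22/3)·(45/14) = 193/7.

193/7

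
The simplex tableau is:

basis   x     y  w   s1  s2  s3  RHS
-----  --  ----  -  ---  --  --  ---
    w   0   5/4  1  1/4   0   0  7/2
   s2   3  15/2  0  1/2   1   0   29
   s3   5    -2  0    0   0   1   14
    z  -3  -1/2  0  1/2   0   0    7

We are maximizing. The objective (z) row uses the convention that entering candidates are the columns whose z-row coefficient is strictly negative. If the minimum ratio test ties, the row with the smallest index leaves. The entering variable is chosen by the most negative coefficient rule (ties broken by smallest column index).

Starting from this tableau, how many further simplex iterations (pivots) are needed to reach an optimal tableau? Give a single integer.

pivot: x in, s3 out → z = 77/5
pivot: y in, s2 out → z = 1690/87
No improving column remains; optimal.

2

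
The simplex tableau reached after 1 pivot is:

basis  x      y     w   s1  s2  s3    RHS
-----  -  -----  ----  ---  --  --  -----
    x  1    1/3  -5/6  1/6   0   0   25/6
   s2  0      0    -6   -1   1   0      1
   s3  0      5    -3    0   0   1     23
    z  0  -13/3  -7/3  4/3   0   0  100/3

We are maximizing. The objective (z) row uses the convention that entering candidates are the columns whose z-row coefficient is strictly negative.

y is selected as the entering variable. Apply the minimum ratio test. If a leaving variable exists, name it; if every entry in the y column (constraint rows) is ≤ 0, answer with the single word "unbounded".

Ratios: row 1 (x): (25/6)/(1/3) = 25/2; row 2 (s2): entry 0 ≤ 0, skip; row 3 (s3): 23/5 = 23/5.
Minimum ratio is in the s3 row, so s3 leaves.

s3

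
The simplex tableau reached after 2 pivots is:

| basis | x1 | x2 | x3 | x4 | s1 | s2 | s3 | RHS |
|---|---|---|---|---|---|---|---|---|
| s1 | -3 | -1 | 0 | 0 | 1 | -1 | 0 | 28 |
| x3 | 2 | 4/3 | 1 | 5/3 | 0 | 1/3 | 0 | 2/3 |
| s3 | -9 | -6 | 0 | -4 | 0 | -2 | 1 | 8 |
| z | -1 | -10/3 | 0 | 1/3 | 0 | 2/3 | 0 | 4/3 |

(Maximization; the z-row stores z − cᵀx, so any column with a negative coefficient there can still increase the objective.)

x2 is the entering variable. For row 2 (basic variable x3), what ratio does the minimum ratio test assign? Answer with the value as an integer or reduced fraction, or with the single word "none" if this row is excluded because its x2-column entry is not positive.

1/2

Ratio = RHS / (x2 entry) = (2/3) / (4/3) = 1/2.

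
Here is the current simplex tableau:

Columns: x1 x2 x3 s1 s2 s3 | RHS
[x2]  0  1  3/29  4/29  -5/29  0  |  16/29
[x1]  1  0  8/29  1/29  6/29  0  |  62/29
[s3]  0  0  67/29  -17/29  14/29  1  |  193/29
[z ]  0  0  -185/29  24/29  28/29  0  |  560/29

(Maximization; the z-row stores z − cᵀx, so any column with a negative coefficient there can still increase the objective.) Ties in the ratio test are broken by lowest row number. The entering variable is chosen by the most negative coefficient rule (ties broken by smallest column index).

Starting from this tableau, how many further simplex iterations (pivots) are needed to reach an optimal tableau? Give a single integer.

pivot: x3 in, s3 out → z = 2525/67
pivot: s1 in, x2 out → z = 428/11
No improving column remains; optimal.

2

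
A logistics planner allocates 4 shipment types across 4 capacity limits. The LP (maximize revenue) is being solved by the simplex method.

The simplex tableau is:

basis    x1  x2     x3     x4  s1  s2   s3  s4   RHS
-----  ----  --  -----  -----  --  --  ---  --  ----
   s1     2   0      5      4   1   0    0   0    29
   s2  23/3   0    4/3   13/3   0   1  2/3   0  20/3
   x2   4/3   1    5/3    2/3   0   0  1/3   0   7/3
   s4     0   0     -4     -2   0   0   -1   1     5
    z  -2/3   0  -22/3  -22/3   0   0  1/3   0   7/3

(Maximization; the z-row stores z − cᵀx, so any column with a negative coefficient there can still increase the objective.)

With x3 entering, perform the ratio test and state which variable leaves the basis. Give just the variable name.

Ratios: row 1 (s1): 29/5 = 29/5; row 2 (s2): (20/3)/(4/3) = 5; row 3 (x2): (7/3)/(5/3) = 7/5; row 4 (s4): entry -4 ≤ 0, skip.
Minimum ratio 7/5 is in the x2 row, so x2 leaves.

x2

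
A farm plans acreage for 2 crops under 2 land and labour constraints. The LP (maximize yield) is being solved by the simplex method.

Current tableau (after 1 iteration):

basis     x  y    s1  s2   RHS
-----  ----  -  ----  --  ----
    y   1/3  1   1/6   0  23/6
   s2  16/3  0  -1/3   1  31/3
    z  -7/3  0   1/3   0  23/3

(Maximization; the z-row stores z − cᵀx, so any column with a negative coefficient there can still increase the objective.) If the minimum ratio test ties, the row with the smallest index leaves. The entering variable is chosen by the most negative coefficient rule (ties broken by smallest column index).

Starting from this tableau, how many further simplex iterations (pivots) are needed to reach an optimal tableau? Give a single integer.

pivot: x in, s2 out → z = 195/16
No improving column remains; optimal.

1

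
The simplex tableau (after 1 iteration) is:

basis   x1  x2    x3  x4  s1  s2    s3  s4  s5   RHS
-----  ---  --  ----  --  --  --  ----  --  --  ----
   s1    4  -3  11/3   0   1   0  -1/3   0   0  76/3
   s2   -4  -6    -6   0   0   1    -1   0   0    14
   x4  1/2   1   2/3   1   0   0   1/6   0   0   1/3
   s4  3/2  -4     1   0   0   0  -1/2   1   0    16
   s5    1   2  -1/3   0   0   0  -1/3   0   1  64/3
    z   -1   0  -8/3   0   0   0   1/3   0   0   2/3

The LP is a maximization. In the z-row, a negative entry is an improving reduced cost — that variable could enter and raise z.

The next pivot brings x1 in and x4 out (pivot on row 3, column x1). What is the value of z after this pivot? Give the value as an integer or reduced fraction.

4/3

Minimum ratio for x1: (1/3)/(1/2) = 2/3.
z changes by −(z-row coeff of x1)·ratio = −(-1)·(2/3) = 2/3.
New z = 2/3 + (2/3) = 4/3.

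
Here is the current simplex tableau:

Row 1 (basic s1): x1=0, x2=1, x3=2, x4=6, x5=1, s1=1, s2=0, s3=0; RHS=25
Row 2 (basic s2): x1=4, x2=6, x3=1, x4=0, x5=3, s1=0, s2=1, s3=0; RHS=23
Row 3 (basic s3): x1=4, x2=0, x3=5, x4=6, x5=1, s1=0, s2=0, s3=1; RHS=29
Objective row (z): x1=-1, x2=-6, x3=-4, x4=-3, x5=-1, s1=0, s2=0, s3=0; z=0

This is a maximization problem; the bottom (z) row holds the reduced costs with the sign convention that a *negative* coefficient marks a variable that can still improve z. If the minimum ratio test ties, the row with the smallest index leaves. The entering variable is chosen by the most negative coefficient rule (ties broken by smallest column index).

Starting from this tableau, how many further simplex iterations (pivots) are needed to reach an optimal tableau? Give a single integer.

2

pivot: x2 in, s2 out → z = 23
pivot: x3 in, s3 out → z = 202/5
No improving column remains; optimal.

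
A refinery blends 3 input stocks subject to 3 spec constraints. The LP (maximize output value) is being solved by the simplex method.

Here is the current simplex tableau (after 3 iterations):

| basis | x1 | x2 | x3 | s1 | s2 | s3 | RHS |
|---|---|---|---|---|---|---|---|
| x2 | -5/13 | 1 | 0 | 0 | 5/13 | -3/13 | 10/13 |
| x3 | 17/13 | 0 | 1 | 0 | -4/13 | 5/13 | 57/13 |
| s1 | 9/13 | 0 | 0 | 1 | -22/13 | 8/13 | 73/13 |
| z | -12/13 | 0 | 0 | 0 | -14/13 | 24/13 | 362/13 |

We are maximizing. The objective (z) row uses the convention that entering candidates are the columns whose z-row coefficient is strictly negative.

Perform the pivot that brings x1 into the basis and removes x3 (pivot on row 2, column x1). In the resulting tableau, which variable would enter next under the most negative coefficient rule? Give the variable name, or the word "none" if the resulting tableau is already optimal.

Pivot element 17/13. New z-row = old z-row − (-12/13)·(row 2/(17/13)).
Updated z-row coefficients: x1: 0, x2: 0, x3: 12/17, s1: 0, s2: -22/17, s3: 36/17.
The most negative is -22/17 in column s2, so s2 would enter next.

s2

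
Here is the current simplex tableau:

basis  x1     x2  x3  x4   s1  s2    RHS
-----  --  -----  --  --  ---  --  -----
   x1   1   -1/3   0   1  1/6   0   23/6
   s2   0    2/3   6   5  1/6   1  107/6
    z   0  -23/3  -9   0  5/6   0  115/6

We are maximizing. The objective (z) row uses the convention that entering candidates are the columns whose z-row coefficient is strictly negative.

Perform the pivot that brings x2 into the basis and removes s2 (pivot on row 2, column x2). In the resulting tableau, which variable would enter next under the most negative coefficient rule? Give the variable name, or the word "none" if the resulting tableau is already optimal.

none

Pivot element 2/3. New z-row = old z-row − (-23/3)·(row 2/(2/3)).
Updated z-row coefficients: x1: 0, x2: 0, x3: 60, x4: 115/2, s1: 11/4, s2: 23/2.
No coefficient is strictly negative; the tableau after this pivot is optimal.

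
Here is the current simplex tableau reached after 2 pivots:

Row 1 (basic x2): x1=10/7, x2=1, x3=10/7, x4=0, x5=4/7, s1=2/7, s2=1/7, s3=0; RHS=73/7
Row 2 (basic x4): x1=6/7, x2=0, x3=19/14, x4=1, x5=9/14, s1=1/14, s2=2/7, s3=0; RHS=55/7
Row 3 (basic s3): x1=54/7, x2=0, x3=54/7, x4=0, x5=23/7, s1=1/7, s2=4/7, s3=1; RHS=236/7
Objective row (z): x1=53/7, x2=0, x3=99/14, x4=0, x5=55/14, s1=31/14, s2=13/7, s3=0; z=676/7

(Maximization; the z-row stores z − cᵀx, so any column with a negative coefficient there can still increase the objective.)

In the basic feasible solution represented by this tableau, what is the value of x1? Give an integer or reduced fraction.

0

x1 is nonbasic (not in the basis column), so its value in the current BFS is 0.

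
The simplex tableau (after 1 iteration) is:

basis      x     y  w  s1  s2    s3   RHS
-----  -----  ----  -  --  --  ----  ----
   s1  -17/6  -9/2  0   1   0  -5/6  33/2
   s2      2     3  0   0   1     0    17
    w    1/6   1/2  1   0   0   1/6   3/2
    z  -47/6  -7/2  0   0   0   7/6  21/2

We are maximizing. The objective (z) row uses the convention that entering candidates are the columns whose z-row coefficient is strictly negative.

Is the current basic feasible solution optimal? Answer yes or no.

Column x has objective-row coefficient -47/6, which is negative; an improving pivot exists, so not yet optimal.

no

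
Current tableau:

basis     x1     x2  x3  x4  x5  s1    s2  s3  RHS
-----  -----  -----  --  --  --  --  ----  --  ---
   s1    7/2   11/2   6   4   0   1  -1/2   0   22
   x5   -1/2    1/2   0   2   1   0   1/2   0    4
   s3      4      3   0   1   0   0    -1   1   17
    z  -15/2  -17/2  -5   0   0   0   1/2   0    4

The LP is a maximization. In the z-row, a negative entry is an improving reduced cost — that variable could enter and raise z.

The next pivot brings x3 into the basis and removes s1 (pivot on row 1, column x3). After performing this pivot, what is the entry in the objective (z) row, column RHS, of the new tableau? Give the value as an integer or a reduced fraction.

Pivot element is row 1, column x3: 6.
Normalize row 1: new (row 1, RHS) = 22/6 = 11/3.
z-row ← z-row − (-5)·(new row 1): 4 − (-5)·(11/3) = 67/3.

67/3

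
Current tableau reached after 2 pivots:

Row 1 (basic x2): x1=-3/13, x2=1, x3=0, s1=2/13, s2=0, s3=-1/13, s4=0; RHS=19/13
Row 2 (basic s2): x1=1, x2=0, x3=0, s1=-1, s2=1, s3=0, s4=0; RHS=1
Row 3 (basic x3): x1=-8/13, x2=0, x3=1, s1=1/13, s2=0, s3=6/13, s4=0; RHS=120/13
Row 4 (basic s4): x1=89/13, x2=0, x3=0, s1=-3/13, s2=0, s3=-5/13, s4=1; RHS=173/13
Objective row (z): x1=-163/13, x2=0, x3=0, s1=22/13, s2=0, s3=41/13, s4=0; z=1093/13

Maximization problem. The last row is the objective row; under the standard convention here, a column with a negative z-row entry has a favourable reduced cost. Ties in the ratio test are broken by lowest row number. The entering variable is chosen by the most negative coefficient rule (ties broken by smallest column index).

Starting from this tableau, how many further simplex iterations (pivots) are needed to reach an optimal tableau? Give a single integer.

2

pivot: x1 in, s2 out → z = 1256/13
pivot: s1 in, s4 out → z = 4610/43
No improving column remains; optimal.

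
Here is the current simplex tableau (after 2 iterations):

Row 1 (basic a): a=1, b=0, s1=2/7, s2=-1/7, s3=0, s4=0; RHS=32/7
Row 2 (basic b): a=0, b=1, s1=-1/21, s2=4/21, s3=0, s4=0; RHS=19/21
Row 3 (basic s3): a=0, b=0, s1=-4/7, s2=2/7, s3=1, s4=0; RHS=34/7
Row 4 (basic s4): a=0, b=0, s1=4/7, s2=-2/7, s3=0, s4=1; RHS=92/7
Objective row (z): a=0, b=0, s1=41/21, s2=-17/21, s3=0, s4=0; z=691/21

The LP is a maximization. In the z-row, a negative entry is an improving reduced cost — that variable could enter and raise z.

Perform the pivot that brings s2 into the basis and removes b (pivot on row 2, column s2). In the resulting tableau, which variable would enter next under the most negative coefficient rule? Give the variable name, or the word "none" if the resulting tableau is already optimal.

Pivot element 4/21. New z-row = old z-row − (-17/21)·(row 2/(4/21)).
Updated z-row coefficients: a: 0, b: 17/4, s1: 7/4, s2: 0, s3: 0, s4: 0.
No coefficient is strictly negative; the tableau after this pivot is optimal.

none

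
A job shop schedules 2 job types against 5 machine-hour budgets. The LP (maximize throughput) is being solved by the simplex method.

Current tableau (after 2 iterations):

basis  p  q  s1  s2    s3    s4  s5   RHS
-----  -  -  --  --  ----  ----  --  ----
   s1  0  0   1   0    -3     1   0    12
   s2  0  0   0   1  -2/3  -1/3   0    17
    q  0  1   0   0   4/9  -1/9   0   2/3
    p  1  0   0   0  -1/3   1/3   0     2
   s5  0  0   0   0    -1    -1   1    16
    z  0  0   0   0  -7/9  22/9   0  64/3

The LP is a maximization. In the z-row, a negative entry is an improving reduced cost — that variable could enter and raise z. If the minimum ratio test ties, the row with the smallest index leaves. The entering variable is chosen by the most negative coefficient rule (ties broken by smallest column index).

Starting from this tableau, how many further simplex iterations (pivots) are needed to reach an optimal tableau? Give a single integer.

1

pivot: s3 in, q out → z = 45/2
No improving column remains; optimal.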